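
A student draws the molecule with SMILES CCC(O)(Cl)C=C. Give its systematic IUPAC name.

3-chloropent-1-en-3-ol

The longest carbon chain that includes the –OH group and the multiple bond has 5 carbons, so the parent hydride is pentane.
An alcohol (–OH) is the principal characteristic group, giving the suffix -ol.
There is one C=C double bond, indicated by the ending -ene.
Choose the numbering such that numbering from this end puts the double bond at C-1 rather than C-4.
This places the hydroxyl at C-3; the double bond between C-1 and C-2; a chloro group at C-3.
Assembling the pieces gives 3-chloropent-1-en-3-ol.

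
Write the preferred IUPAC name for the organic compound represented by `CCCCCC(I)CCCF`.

The longest carbon chain is 9 atoms: the parent is nonane.
Number the chain so that the substituent locant set {1,4} is lower than {6,9} at the first point of difference.
This places a fluoro group at C-1; an iodo group at C-4.
The substituents are ordered alphabetically, ignoring any di-/tri- multipliers.
Putting it together: 1-fluoro-4-iodononane.

1-fluoro-4-iodononane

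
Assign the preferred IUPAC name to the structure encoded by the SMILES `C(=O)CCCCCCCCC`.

decanal

The longest chain bearing the –CHO group is 10 carbons long (decane).
An aldehyde (terminal –CHO) is the principal characteristic group, giving the suffix -al.
Number the chain so that the aldehyde carbon is C-1 by definition.
Putting it together: decanal.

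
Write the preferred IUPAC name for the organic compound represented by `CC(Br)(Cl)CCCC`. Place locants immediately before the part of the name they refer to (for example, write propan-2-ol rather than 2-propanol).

2-bromo-2-chlorohexane

The parent chain contains 6 carbons (hexane).
Number the chain so that the substituent locant set {2,2} is lower than {5,5} at the first point of difference.
That gives a bromo group at C-2; a chloro group at C-2.
Substituent prefixes are cited in alphabetical order (multiplying prefixes like di-/tri- are ignored for ordering).
Putting it together: 2-bromo-2-chlorohexane.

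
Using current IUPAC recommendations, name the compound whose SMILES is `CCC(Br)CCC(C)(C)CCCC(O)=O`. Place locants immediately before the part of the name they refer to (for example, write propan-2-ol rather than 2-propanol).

8-bromo-5,5-dimethyldecanoic acid

Counting along the main chain through the –COOH group gives 10 carbons: the parent is decane.
The principal characteristic group is a carboxylic acid (terminal –COOH), named with the suffix -oic acid.
The numbering direction is chosen so that the carboxylic acid carbon is C-1 by definition.
That gives a bromo group at C-8; two methyl groups at C-5.
Substituent prefixes are cited in alphabetical order (multiplying prefixes like di-/tri- are ignored for ordering).
The name is 8-bromo-5,5-dimethyldecanoic acid.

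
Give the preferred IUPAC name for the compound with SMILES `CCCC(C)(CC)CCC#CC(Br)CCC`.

4-bromo-9-ethyl-9-methyldodec-5-yne

The longest chain bearing the multiple bond is 12 carbons long (dodecane).
The chain contains a C≡C triple bond, so the unsaturation ending is -yne.
Number the chain so that numbering from this end puts the triple bond at C-5 rather than C-7.
That gives the triple bond between C-5 and C-6; a bromo group at C-4; an ethyl group at C-9; a methyl group at C-9.
The substituents are ordered alphabetically, ignoring any di-/tri- multipliers.
The name is 4-bromo-9-ethyl-9-methyldodec-5-yne.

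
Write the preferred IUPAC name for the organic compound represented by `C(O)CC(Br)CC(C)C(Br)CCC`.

Counting along the main chain through the –OH group gives 9 carbons: the parent is nonane.
An alcohol (–OH) is the principal characteristic group, giving the suffix -ol.
The numbering direction is chosen so that numbering from this end puts the hydroxyl group at C-1 rather than C-9.
That gives the hydroxyl at C-1; bromo groups at C-3 and C-6; a methyl group at C-5.
The substituents are ordered alphabetically, ignoring any di-/tri- multipliers.
The name is 3,6-dibromo-5-methylnonan-1-ol.

3,6-dibromo-5-methylnonan-1-ol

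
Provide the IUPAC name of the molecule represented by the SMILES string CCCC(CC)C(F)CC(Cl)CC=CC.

Counting along the main chain through the multiple bond gives 11 carbons: the parent is undecane.
There is one C=C double bond, indicated by the ending -ene.
Number the chain so that numbering from this end puts the double bond at C-2 rather than C-9.
That gives the double bond between C-2 and C-3; a chloro group at C-5; an ethyl group at C-8; a fluoro group at C-7.
Prefixes are listed alphabetically: chloro, ethyl, fluoro.
Putting it together: 5-chloro-8-ethyl-7-fluoroundec-2-ene.

5-chloro-8-ethyl-7-fluoroundec-2-ene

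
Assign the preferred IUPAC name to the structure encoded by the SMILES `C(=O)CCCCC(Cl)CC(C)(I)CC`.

6-chloro-8-iodo-8-methyldecanal

The longest carbon chain that includes the –CHO group has 10 carbons, so the parent hydride is decane.
An aldehyde (terminal –CHO) is the principal characteristic group, giving the suffix -al.
Choose the numbering such that the aldehyde carbon is C-1 by definition.
This places a chloro group at C-6; an iodo group at C-8; a methyl group at C-8.
Substituent prefixes are cited in alphabetical order (multiplying prefixes like di-/tri- are ignored for ordering).
Assembling the pieces gives 6-chloro-8-iodo-8-methyldecanal.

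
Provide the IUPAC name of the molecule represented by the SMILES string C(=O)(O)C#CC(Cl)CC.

4-chlorohex-2-ynoic acid

Counting along the main chain through the –COOH group and the multiple bond gives 6 carbons: the parent is hexane.
A carboxylic acid (terminal –COOH) is the principal characteristic group, giving the suffix -oic acid.
There is one C≡C triple bond, indicated by the ending -yne.
Choose the numbering such that the carboxylic acid carbon is C-1 by definition.
With this numbering: the triple bond between C-2 and C-3; a chloro group at C-4.
The name is 4-chlorohex-2-ynoic acid.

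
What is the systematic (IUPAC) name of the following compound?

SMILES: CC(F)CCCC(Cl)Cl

The parent chain contains 6 carbons (hexane).
Number the chain so that the substituent locant set {1,1,5} is lower than {2,6,6} at the first point of difference.
With this numbering: two chloro groups at C-1; a fluoro group at C-5.
Prefixes are listed alphabetically: chloro, fluoro.
Putting it together: 1,1-dichloro-5-fluorohexane.

1,1-dichloro-5-fluorohexane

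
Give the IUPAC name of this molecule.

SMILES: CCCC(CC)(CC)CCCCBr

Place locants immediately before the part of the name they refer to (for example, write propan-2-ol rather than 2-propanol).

The longest continuous carbon chain has 8 atoms, so the parent hydride is octane.
Choose the numbering such that the substituent locant set {1,5,5} is lower than {4,4,8} at the first point of difference.
This places a bromo group at C-1; two ethyl groups at C-5.
Substituent prefixes are cited in alphabetical order (multiplying prefixes like di-/tri- are ignored for ordering).
The name is 1-bromo-5,5-diethyloctane.

1-bromo-5,5-diethyloctane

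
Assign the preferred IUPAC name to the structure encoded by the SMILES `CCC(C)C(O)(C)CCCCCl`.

Counting along the main chain through the –OH group gives 8 carbons: the parent is octane.
The principal characteristic group is an alcohol (–OH), named with the suffix -ol.
Choose the numbering such that numbering from this end puts the hydroxyl group at C-4 rather than C-5.
That gives the hydroxyl at C-4; a chloro group at C-8; methyl groups at C-3 and C-4.
The substituents are ordered alphabetically, ignoring any di-/tri- multipliers.
The name is 8-chloro-3,4-dimethyloctan-4-ol.

8-chloro-3,4-dimethyloctan-4-ol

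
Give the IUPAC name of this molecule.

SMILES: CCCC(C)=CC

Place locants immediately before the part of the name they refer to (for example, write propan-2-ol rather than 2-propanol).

The longest chain bearing the multiple bond is 6 carbons long (hexane).
The chain contains a C=C double bond, so the unsaturation ending is -ene.
The numbering direction is chosen so that numbering from this end puts the double bond at C-2 rather than C-4.
That gives the double bond between C-2 and C-3; a methyl group at C-3.
Assembling the pieces gives 3-methylhex-2-ene.

3-methylhex-2-ene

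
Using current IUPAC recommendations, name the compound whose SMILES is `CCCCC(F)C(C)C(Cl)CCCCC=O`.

6-chloro-8-fluoro-7-methyldodecanal

The longest chain bearing the –CHO group is 12 carbons long (dodecane).
The highest-priority functional group is an aldehyde (terminal –CHO), so the name ends in -al.
The numbering direction is chosen so that the aldehyde carbon is C-1 by definition.
This places a chloro group at C-6; a fluoro group at C-8; a methyl group at C-7.
Prefixes are listed alphabetically: chloro, fluoro, methyl.
Assembling the pieces gives 6-chloro-8-fluoro-7-methyldodecanal.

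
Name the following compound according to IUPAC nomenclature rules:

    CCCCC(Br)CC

The longest continuous carbon chain has 7 atoms, so the parent hydride is heptane.
Number the chain so that the substituent locant set {3} is lower than {5} at the first point of difference.
This places a bromo group at C-3.
Putting it together: 3-bromoheptane.

3-bromoheptane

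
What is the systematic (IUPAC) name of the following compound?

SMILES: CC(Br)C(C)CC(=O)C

5-bromo-4-methylhexan-2-one

Counting along the main chain through the carbonyl gives 6 carbons: the parent is hexane.
A ketone (C=O on an internal carbon) is the principal characteristic group, giving the suffix -one.
Choose the numbering such that numbering from this end puts the carbonyl group at C-2 rather than C-5.
This places the carbonyl at C-2; a bromo group at C-5; a methyl group at C-4.
Prefixes are listed alphabetically: bromo, methyl.
Putting it together: 5-bromo-4-methylhexan-2-one.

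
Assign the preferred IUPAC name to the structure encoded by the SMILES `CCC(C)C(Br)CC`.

The longest continuous carbon chain has 6 atoms, so the parent hydride is hexane.
Number the chain so that the locant sets are identical either way, so the alphabetically earlier bromo substituent takes the lower locant (3 rather than 4).
With this numbering: a bromo group at C-3; a methyl group at C-4.
Substituent prefixes are cited in alphabetical order (multiplying prefixes like di-/tri- are ignored for ordering).
Putting it together: 3-bromo-4-methylhexane.

3-bromo-4-methylhexane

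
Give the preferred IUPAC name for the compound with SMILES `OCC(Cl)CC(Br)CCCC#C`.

4-bromo-2-chloronon-8-yn-1-ol

The longest chain bearing the –OH group and the multiple bond is 9 carbons long (nonane).
An alcohol (–OH) is the principal characteristic group, giving the suffix -ol.
The chain contains a C≡C triple bond, so the unsaturation ending is -yne.
Number the chain so that numbering from this end puts the hydroxyl group at C-1 rather than C-9.
With this numbering: the hydroxyl at C-1; the triple bond between C-8 and C-9; a bromo group at C-4; a chloro group at C-2.
Prefixes are listed alphabetically: bromo, chloro.
Putting it together: 4-bromo-2-chloronon-8-yn-1-ol.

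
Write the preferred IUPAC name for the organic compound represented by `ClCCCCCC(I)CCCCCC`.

The parent chain contains 12 carbons (dodecane).
The numbering direction is chosen so that the substituent locant set {1,6} is lower than {7,12} at the first point of difference.
That gives a chloro group at C-1; an iodo group at C-6.
Substituent prefixes are cited in alphabetical order (multiplying prefixes like di-/tri- are ignored for ordering).
The name is 1-chloro-6-iodododecane.

1-chloro-6-iodododecane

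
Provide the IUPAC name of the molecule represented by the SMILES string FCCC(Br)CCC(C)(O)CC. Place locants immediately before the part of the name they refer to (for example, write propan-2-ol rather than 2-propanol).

6-bromo-8-fluoro-3-methyloctan-3-ol

The longest carbon chain that includes the –OH group has 8 carbons, so the parent hydride is octane.
The principal characteristic group is an alcohol (–OH), named with the suffix -ol.
The numbering direction is chosen so that numbering from this end puts the hydroxyl group at C-3 rather than C-6.
With this numbering: the hydroxyl at C-3; a bromo group at C-6; a fluoro group at C-8; a methyl group at C-3.
The substituents are ordered alphabetically, ignoring any di-/tri- multipliers.
Putting it together: 6-bromo-8-fluoro-3-methyloctan-3-ol.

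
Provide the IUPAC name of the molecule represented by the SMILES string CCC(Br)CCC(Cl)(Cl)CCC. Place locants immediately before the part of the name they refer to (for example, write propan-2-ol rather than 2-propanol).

The parent chain contains 9 carbons (nonane).
The numbering direction is chosen so that the substituent locant set {3,6,6} is lower than {4,4,7} at the first point of difference.
That gives a bromo group at C-3; two chloro groups at C-6.
The substituents are ordered alphabetically, ignoring any di-/tri- multipliers.
Assembling the pieces gives 3-bromo-6,6-dichlorononane.

3-bromo-6,6-dichlorononane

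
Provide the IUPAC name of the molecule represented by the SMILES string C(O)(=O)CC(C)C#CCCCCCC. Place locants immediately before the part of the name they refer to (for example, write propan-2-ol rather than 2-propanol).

Counting along the main chain through the –COOH group and the multiple bond gives 11 carbons: the parent is undecane.
The highest-priority functional group is a carboxylic acid (terminal –COOH), so the name ends in -oic acid.
There is one C≡C triple bond, indicated by the ending -yne.
Number the chain so that the carboxylic acid carbon is C-1 by definition.
With this numbering: the triple bond between C-4 and C-5; a methyl group at C-3.
Putting it together: 3-methylundec-4-ynoic acid.

3-methylundec-4-ynoic acid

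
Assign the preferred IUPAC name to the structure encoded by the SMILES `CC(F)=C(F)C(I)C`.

2,3-difluoro-4-iodopent-2-ene

The longest carbon chain that includes the multiple bond has 5 carbons, so the parent hydride is pentane.
There is one C=C double bond, indicated by the ending -ene.
Choose the numbering such that numbering from this end puts the double bond at C-2 rather than C-3.
This places the double bond between C-2 and C-3; fluoro groups at C-2 and C-3; an iodo group at C-4.
Prefixes are listed alphabetically: fluoro, iodo.
Assembling the pieces gives 2,3-difluoro-4-iodopent-2-ene.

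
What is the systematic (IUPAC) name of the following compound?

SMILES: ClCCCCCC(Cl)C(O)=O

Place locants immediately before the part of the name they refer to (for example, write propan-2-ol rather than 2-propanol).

The longest carbon chain that includes the –COOH group has 7 carbons, so the parent hydride is heptane.
The highest-priority functional group is a carboxylic acid (terminal –COOH), so the name ends in -oic acid.
Choose the numbering such that the carboxylic acid carbon is C-1 by definition.
This places chloro groups at C-2 and C-7.
Putting it together: 2,7-dichloroheptanoic acid.

2,7-dichloroheptanoic acid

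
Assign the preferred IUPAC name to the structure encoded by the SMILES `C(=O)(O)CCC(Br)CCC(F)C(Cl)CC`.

The longest carbon chain that includes the –COOH group has 10 carbons, so the parent hydride is decane.
The highest-priority functional group is a carboxylic acid (terminal –COOH), so the name ends in -oic acid.
The numbering direction is chosen so that the carboxylic acid carbon is C-1 by definition.
This places a bromo group at C-4; a chloro group at C-8; a fluoro group at C-7.
The substituents are ordered alphabetically, ignoring any di-/tri- multipliers.
The name is 4-bromo-8-chloro-7-fluorodecanoic acid.

4-bromo-8-chloro-7-fluorodecanoic acid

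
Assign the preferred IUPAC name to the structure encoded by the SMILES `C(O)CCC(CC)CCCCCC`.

The longest carbon chain that includes the –OH group has 10 carbons, so the parent hydride is decane.
The principal characteristic group is an alcohol (–OH), named with the suffix -ol.
Choose the numbering such that numbering from this end puts the hydroxyl group at C-1 rather than C-10.
This places the hydroxyl at C-1; an ethyl group at C-4.
Putting it together: 4-ethyldecan-1-ol.

4-ethyldecan-1-ol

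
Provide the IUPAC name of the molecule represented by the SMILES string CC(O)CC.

butan-2-ol

The longest carbon chain that includes the –OH group has 4 carbons, so the parent hydride is butane.
The principal characteristic group is an alcohol (–OH), named with the suffix -ol.
Number the chain so that numbering from this end puts the hydroxyl group at C-2 rather than C-3.
This places the hydroxyl at C-2.
Assembling the pieces gives butan-2-ol.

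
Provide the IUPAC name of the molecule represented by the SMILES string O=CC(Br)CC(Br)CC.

2,4-dibromohexanal

The longest carbon chain that includes the –CHO group has 6 carbons, so the parent hydride is hexane.
The principal characteristic group is an aldehyde (terminal –CHO), named with the suffix -al.
The numbering direction is chosen so that the aldehyde carbon is C-1 by definition.
That gives bromo groups at C-2 and C-4.
Assembling the pieces gives 2,4-dibromohexanal.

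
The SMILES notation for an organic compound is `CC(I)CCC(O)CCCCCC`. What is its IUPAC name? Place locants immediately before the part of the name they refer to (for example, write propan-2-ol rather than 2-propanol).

2-iodoundecan-5-ol

Counting along the main chain through the –OH group gives 11 carbons: the parent is undecane.
The principal characteristic group is an alcohol (–OH), named with the suffix -ol.
Number the chain so that numbering from this end puts the hydroxyl group at C-5 rather than C-7.
That gives the hydroxyl at C-5; an iodo group at C-2.
The name is 2-iodoundecan-5-ol.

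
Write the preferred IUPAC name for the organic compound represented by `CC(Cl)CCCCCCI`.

The longest carbon chain is 8 atoms: the parent is octane.
Number the chain so that the substituent locant set {1,7} is lower than {2,8} at the first point of difference.
This places a chloro group at C-7; an iodo group at C-1.
Prefixes are listed alphabetically: chloro, iodo.
The name is 7-chloro-1-iodooctane.

7-chloro-1-iodooctane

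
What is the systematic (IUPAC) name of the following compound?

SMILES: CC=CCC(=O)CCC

The longest chain bearing the carbonyl and the multiple bond is 8 carbons long (octane).
The highest-priority functional group is a ketone (C=O on an internal carbon), so the name ends in -one.
A C=C double bond in the chain gives the infix -ene-.
The numbering direction is chosen so that numbering from this end puts the carbonyl group at C-4 rather than C-5.
That gives the carbonyl at C-4; the double bond between C-6 and C-7.
The name is oct-6-en-4-one.

oct-6-en-4-one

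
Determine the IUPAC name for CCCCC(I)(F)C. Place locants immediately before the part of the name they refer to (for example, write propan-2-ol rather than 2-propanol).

2-fluoro-2-iodohexane

The longest continuous carbon chain has 6 atoms, so the parent hydride is hexane.
Choose the numbering such that the substituent locant set {2,2} is lower than {5,5} at the first point of difference.
That gives a fluoro group at C-2; an iodo group at C-2.
The substituents are ordered alphabetically, ignoring any di-/tri- multipliers.
The name is 2-fluoro-2-iodohexane.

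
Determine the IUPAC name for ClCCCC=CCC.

7-chlorohept-3-ene

The longest chain bearing the multiple bond is 7 carbons long (heptane).
A C=C double bond in the chain gives the infix -ene-.
Choose the numbering such that numbering from this end puts the double bond at C-3 rather than C-4.
With this numbering: the double bond between C-3 and C-4; a chloro group at C-7.
The name is 7-chlorohept-3-ene.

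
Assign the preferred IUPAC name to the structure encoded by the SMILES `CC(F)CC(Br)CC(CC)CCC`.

4-bromo-6-ethyl-2-fluorononane

The parent chain contains 9 carbons (nonane).
Choose the numbering such that the substituent locant set {2,4,6} is lower than {4,6,8} at the first point of difference.
That gives a bromo group at C-4; an ethyl group at C-6; a fluoro group at C-2.
The substituents are ordered alphabetically, ignoring any di-/tri- multipliers.
Putting it together: 4-bromo-6-ethyl-2-fluorononane.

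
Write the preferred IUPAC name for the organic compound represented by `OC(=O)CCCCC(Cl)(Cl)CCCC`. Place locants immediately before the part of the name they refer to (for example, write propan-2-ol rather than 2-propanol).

The longest carbon chain that includes the –COOH group has 10 carbons, so the parent hydride is decane.
The highest-priority functional group is a carboxylic acid (terminal –COOH), so the name ends in -oic acid.
Number the chain so that the carboxylic acid carbon is C-1 by definition.
That gives two chloro groups at C-6.
Assembling the pieces gives 6,6-dichlorodecanoic acid.

6,6-dichlorodecanoic acid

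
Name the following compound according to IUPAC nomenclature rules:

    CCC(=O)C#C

pent-1-yn-3-one

The longest chain bearing the carbonyl and the multiple bond is 5 carbons long (pentane).
A ketone (C=O on an internal carbon) is the principal characteristic group, giving the suffix -one.
A C≡C triple bond in the chain gives the infix -yne-.
The numbering direction is chosen so that numbering from this end puts the triple bond at C-1 rather than C-4.
This places the carbonyl at C-3; the triple bond between C-1 and C-2.
The name is pent-1-yn-3-one.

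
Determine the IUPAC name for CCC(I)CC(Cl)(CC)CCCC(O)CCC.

8-chloro-8-ethyl-10-iodododecan-4-ol

Counting along the main chain through the –OH group gives 12 carbons: the parent is dodecane.
An alcohol (–OH) is the principal characteristic group, giving the suffix -ol.
The numbering direction is chosen so that numbering from this end puts the hydroxyl group at C-4 rather than C-9.
This places the hydroxyl at C-4; a chloro group at C-8; an ethyl group at C-8; an iodo group at C-10.
The substituents are ordered alphabetically, ignoring any di-/tri- multipliers.
Assembling the pieces gives 8-chloro-8-ethyl-10-iodododecan-4-ol.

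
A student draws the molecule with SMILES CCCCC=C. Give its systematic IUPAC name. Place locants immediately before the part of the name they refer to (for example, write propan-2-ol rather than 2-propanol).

Counting along the main chain through the multiple bond gives 6 carbons: the parent is hexane.
A C=C double bond in the chain gives the infix -ene-.
Choose the numbering such that numbering from this end puts the double bond at C-1 rather than C-5.
That gives the double bond between C-1 and C-2.
Putting it together: hex-1-ene.

hex-1-ene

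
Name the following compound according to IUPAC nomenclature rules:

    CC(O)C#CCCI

Counting along the main chain through the –OH group and the multiple bond gives 6 carbons: the parent is hexane.
The highest-priority functional group is an alcohol (–OH), so the name ends in -ol.
The chain contains a C≡C triple bond, so the unsaturation ending is -yne.
Choose the numbering such that numbering from this end puts the hydroxyl group at C-2 rather than C-5.
With this numbering: the hydroxyl at C-2; the triple bond between C-3 and C-4; an iodo group at C-6.
The name is 6-iodohex-3-yn-2-ol.

6-iodohex-3-yn-2-ol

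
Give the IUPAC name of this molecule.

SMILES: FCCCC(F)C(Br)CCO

3-bromo-4,7-difluoroheptan-1-ol

Counting along the main chain through the –OH group gives 7 carbons: the parent is heptane.
The principal characteristic group is an alcohol (–OH), named with the suffix -ol.
Number the chain so that numbering from this end puts the hydroxyl group at C-1 rather than C-7.
This places the hydroxyl at C-1; a bromo group at C-3; fluoro groups at C-4 and C-7.
Substituent prefixes are cited in alphabetical order (multiplying prefixes like di-/tri- are ignored for ordering).
Putting it together: 3-bromo-4,7-difluoroheptan-1-ol.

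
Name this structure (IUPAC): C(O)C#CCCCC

Counting along the main chain through the –OH group and the multiple bond gives 7 carbons: the parent is heptane.
The principal characteristic group is an alcohol (–OH), named with the suffix -ol.
A C≡C triple bond in the chain gives the infix -yne-.
Number the chain so that numbering from this end puts the hydroxyl group at C-1 rather than C-7.
This places the hydroxyl at C-1; the triple bond between C-2 and C-3.
Putting it together: hept-2-yn-1-ol.

hept-2-yn-1-ol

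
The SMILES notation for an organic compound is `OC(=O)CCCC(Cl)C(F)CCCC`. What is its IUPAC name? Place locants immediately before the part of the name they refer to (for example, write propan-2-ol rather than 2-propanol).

The longest chain bearing the –COOH group is 10 carbons long (decane).
The principal characteristic group is a carboxylic acid (terminal –COOH), named with the suffix -oic acid.
Choose the numbering such that the carboxylic acid carbon is C-1 by definition.
This places a chloro group at C-5; a fluoro group at C-6.
The substituents are ordered alphabetically, ignoring any di-/tri- multipliers.
The name is 5-chloro-6-fluorodecanoic acid.

5-chloro-6-fluorodecanoic acid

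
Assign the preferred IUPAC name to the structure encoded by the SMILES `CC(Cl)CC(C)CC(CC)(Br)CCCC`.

The longest continuous carbon chain has 10 atoms, so the parent hydride is decane.
Choose the numbering such that the substituent locant set {2,4,6,6} is lower than {5,5,7,9} at the first point of difference.
That gives a bromo group at C-6; a chloro group at C-2; an ethyl group at C-6; a methyl group at C-4.
The substituents are ordered alphabetically, ignoring any di-/tri- multipliers.
Putting it together: 6-bromo-2-chloro-6-ethyl-4-methyldecane.

6-bromo-2-chloro-6-ethyl-4-methyldecane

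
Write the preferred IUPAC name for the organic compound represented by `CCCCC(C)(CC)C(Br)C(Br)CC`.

The parent chain contains 9 carbons (nonane).
The numbering direction is chosen so that the substituent locant set {3,4,5,5} is lower than {5,5,6,7} at the first point of difference.
With this numbering: bromo groups at C-3 and C-4; an ethyl group at C-5; a methyl group at C-5.
Substituent prefixes are cited in alphabetical order (multiplying prefixes like di-/tri- are ignored for ordering).
Assembling the pieces gives 3,4-dibromo-5-ethyl-5-methylnonane.

3,4-dibromo-5-ethyl-5-methylnonane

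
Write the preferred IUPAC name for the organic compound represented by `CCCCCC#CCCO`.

Counting along the main chain through the –OH group and the multiple bond gives 9 carbons: the parent is nonane.
An alcohol (–OH) is the principal characteristic group, giving the suffix -ol.
There is one C≡C triple bond, indicated by the ending -yne.
Number the chain so that numbering from this end puts the hydroxyl group at C-1 rather than C-9.
That gives the hydroxyl at C-1; the triple bond between C-3 and C-4.
Putting it together: non-3-yn-1-ol.

non-3-yn-1-ol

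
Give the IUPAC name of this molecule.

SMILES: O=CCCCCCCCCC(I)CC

The longest chain bearing the –CHO group is 12 carbons long (dodecane).
An aldehyde (terminal –CHO) is the principal characteristic group, giving the suffix -al.
Number the chain so that the aldehyde carbon is C-1 by definition.
This places an iodo group at C-10.
Assembling the pieces gives 10-iodododecanal.

10-iodododecanal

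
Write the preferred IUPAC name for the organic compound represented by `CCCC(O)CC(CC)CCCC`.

6-ethyldecan-4-ol

The longest chain bearing the –OH group is 10 carbons long (decane).
The principal characteristic group is an alcohol (–OH), named with the suffix -ol.
The numbering direction is chosen so that numbering from this end puts the hydroxyl group at C-4 rather than C-7.
With this numbering: the hydroxyl at C-4; an ethyl group at C-6.
Putting it together: 6-ethyldecan-4-ol.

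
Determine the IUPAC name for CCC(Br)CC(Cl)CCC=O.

6-bromo-4-chlorooctanal

Counting along the main chain through the –CHO group gives 8 carbons: the parent is octane.
An aldehyde (terminal –CHO) is the principal characteristic group, giving the suffix -al.
Choose the numbering such that the aldehyde carbon is C-1 by definition.
This places a bromo group at C-6; a chloro group at C-4.
Prefixes are listed alphabetically: bromo, chloro.
The name is 6-bromo-4-chlorooctanal.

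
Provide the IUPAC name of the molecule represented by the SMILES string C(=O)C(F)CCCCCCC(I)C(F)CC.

The longest chain bearing the –CHO group is 12 carbons long (dodecane).
The highest-priority functional group is an aldehyde (terminal –CHO), so the name ends in -al.
Choose the numbering such that the aldehyde carbon is C-1 by definition.
That gives fluoro groups at C-2 and C-10; an iodo group at C-9.
Substituent prefixes are cited in alphabetical order (multiplying prefixes like di-/tri- are ignored for ordering).
The name is 2,10-difluoro-9-iodododecanal.

2,10-difluoro-9-iodododecanal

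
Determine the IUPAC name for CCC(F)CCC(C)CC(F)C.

The parent chain contains 9 carbons (nonane).
Choose the numbering such that the substituent locant set {2,4,7} is lower than {3,6,8} at the first point of difference.
That gives fluoro groups at C-2 and C-7; a methyl group at C-4.
Substituent prefixes are cited in alphabetical order (multiplying prefixes like di-/tri- are ignored for ordering).
Assembling the pieces gives 2,7-difluoro-4-methylnonane.

2,7-difluoro-4-methylnonane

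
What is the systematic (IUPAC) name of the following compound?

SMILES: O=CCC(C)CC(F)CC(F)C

Counting along the main chain through the –CHO group gives 8 carbons: the parent is octane.
The principal characteristic group is an aldehyde (terminal –CHO), named with the suffix -al.
The numbering direction is chosen so that the aldehyde carbon is C-1 by definition.
With this numbering: fluoro groups at C-5 and C-7; a methyl group at C-3.
Substituent prefixes are cited in alphabetical order (multiplying prefixes like di-/tri- are ignored for ordering).
The name is 5,7-difluoro-3-methyloctanal.

5,7-difluoro-3-methyloctanal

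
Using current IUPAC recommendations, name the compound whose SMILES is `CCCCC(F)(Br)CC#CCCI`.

6-bromo-6-fluoro-1-iododec-3-yne

The longest chain bearing the multiple bond is 10 carbons long (decane).
The chain contains a C≡C triple bond, so the unsaturation ending is -yne.
Number the chain so that numbering from this end puts the triple bond at C-3 rather than C-7.
With this numbering: the triple bond between C-3 and C-4; a bromo group at C-6; a fluoro group at C-6; an iodo group at C-1.
The substituents are ordered alphabetically, ignoring any di-/tri- multipliers.
The name is 6-bromo-6-fluoro-1-iododec-3-yne.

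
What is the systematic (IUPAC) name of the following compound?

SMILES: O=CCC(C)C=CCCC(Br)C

Counting along the main chain through the –CHO group and the multiple bond gives 9 carbons: the parent is nonane.
An aldehyde (terminal –CHO) is the principal characteristic group, giving the suffix -al.
The chain contains a C=C double bond, so the unsaturation ending is -ene.
Choose the numbering such that the aldehyde carbon is C-1 by definition.
That gives the double bond between C-4 and C-5; a bromo group at C-8; a methyl group at C-3.
Substituent prefixes are cited in alphabetical order (multiplying prefixes like di-/tri- are ignored for ordering).
Assembling the pieces gives 8-bromo-3-methylnon-4-enal.

8-bromo-3-methylnon-4-enal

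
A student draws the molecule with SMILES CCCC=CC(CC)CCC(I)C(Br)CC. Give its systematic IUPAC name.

Counting along the main chain through the multiple bond gives 12 carbons: the parent is dodecane.
There is one C=C double bond, indicated by the ending -ene.
The numbering direction is chosen so that numbering from this end puts the double bond at C-4 rather than C-8.
That gives the double bond between C-4 and C-5; a bromo group at C-10; an ethyl group at C-6; an iodo group at C-9.
The substituents are ordered alphabetically, ignoring any di-/tri- multipliers.
Putting it together: 10-bromo-6-ethyl-9-iodododec-4-ene.

10-bromo-6-ethyl-9-iodododec-4-ene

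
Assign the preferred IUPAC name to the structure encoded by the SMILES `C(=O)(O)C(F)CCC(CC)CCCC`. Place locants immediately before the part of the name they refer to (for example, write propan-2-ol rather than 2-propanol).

5-ethyl-2-fluorononanoic acid

Counting along the main chain through the –COOH group gives 9 carbons: the parent is nonane.
A carboxylic acid (terminal –COOH) is the principal characteristic group, giving the suffix -oic acid.
Choose the numbering such that the carboxylic acid carbon is C-1 by definition.
With this numbering: an ethyl group at C-5; a fluoro group at C-2.
The substituents are ordered alphabetically, ignoring any di-/tri- multipliers.
Assembling the pieces gives 5-ethyl-2-fluorononanoic acid.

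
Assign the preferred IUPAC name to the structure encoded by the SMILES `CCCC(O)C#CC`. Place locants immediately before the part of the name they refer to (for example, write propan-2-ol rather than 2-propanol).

hept-2-yn-4-ol

The longest chain bearing the –OH group and the multiple bond is 7 carbons long (heptane).
An alcohol (–OH) is the principal characteristic group, giving the suffix -ol.
The chain contains a C≡C triple bond, so the unsaturation ending is -yne.
The numbering direction is chosen so that numbering from this end puts the triple bond at C-2 rather than C-5.
This places the hydroxyl at C-4; the triple bond between C-2 and C-3.
The name is hept-2-yn-4-ol.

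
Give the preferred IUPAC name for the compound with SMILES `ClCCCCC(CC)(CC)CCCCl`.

1,8-dichloro-4,4-diethyloctane

The longest carbon chain is 8 atoms: the parent is octane.
Choose the numbering such that the substituent locant set {1,4,4,8} is lower than {1,5,5,8} at the first point of difference.
With this numbering: chloro groups at C-1 and C-8; two ethyl groups at C-4.
The substituents are ordered alphabetically, ignoring any di-/tri- multipliers.
Assembling the pieces gives 1,8-dichloro-4,4-diethyloctane.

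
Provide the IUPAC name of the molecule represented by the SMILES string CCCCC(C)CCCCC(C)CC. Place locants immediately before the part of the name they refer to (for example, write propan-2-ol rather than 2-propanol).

3,8-dimethyldodecane

The longest continuous carbon chain has 12 atoms, so the parent hydride is dodecane.
Number the chain so that the substituent locant set {3,8} is lower than {5,10} at the first point of difference.
With this numbering: methyl groups at C-3 and C-8.
The name is 3,8-dimethyldodecane.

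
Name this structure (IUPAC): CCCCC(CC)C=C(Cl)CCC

Counting along the main chain through the multiple bond gives 10 carbons: the parent is decane.
A C=C double bond in the chain gives the infix -ene-.
Number the chain so that numbering from this end puts the double bond at C-4 rather than C-6.
That gives the double bond between C-4 and C-5; a chloro group at C-4; an ethyl group at C-6.
Substituent prefixes are cited in alphabetical order (multiplying prefixes like di-/tri- are ignored for ordering).
Assembling the pieces gives 4-chloro-6-ethyldec-4-ene.

4-chloro-6-ethyldec-4-ene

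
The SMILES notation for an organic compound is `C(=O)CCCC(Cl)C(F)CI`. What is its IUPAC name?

The longest carbon chain that includes the –CHO group has 7 carbons, so the parent hydride is heptane.
The principal characteristic group is an aldehyde (terminal –CHO), named with the suffix -al.
Number the chain so that the aldehyde carbon is C-1 by definition.
This places a chloro group at C-5; a fluoro group at C-6; an iodo group at C-7.
The substituents are ordered alphabetically, ignoring any di-/tri- multipliers.
Putting it together: 5-chloro-6-fluoro-7-iodoheptanal.

5-chloro-6-fluoro-7-iodoheptanal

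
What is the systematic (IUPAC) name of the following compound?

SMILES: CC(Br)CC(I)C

The longest continuous carbon chain has 5 atoms, so the parent hydride is pentane.
Number the chain so that the locant sets are identical either way, so the alphabetically earlier bromo substituent takes the lower locant (2 rather than 4).
This places a bromo group at C-2; an iodo group at C-4.
The substituents are ordered alphabetically, ignoring any di-/tri- multipliers.
Assembling the pieces gives 2-bromo-4-iodopentane.

2-bromo-4-iodopentane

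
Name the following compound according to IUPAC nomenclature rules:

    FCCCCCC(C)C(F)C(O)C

Counting along the main chain through the –OH group gives 9 carbons: the parent is nonane.
The highest-priority functional group is an alcohol (–OH), so the name ends in -ol.
Choose the numbering such that numbering from this end puts the hydroxyl group at C-2 rather than C-8.
That gives the hydroxyl at C-2; fluoro groups at C-3 and C-9; a methyl group at C-4.
Substituent prefixes are cited in alphabetical order (multiplying prefixes like di-/tri- are ignored for ordering).
Putting it together: 3,9-difluoro-4-methylnonan-2-ol.

3,9-difluoro-4-methylnonan-2-ol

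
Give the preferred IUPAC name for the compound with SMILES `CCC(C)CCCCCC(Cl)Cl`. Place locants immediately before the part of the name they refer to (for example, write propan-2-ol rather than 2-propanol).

The longest continuous carbon chain has 9 atoms, so the parent hydride is nonane.
Choose the numbering such that the substituent locant set {1,1,7} is lower than {3,9,9} at the first point of difference.
That gives two chloro groups at C-1; a methyl group at C-7.
Substituent prefixes are cited in alphabetical order (multiplying prefixes like di-/tri- are ignored for ordering).
Assembling the pieces gives 1,1-dichloro-7-methylnonane.

1,1-dichloro-7-methylnonane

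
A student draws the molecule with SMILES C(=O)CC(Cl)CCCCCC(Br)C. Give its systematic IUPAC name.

The longest chain bearing the –CHO group is 10 carbons long (decane).
The principal characteristic group is an aldehyde (terminal –CHO), named with the suffix -al.
The numbering direction is chosen so that the aldehyde carbon is C-1 by definition.
That gives a bromo group at C-9; a chloro group at C-3.
Substituent prefixes are cited in alphabetical order (multiplying prefixes like di-/tri- are ignored for ordering).
Assembling the pieces gives 9-bromo-3-chlorodecanal.

9-bromo-3-chlorodecanal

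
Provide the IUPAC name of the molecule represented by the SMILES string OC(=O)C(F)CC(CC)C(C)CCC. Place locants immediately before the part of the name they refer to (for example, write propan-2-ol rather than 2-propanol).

4-ethyl-2-fluoro-5-methyloctanoic acid

The longest carbon chain that includes the –COOH group has 8 carbons, so the parent hydride is octane.
A carboxylic acid (terminal –COOH) is the principal characteristic group, giving the suffix -oic acid.
Number the chain so that the carboxylic acid carbon is C-1 by definition.
That gives an ethyl group at C-4; a fluoro group at C-2; a methyl group at C-5.
Prefixes are listed alphabetically: ethyl, fluoro, methyl.
Putting it together: 4-ethyl-2-fluoro-5-methyloctanoic acid.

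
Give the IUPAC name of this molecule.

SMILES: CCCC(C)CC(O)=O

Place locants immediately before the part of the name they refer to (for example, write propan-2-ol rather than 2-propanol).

The longest carbon chain that includes the –COOH group has 6 carbons, so the parent hydride is hexane.
A carboxylic acid (terminal –COOH) is the principal characteristic group, giving the suffix -oic acid.
The numbering direction is chosen so that the carboxylic acid carbon is C-1 by definition.
With this numbering: a methyl group at C-3.
Putting it together: 3-methylhexanoic acid.

3-methylhexanoic acid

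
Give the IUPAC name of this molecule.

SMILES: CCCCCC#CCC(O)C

The longest carbon chain that includes the –OH group and the multiple bond has 10 carbons, so the parent hydride is decane.
The highest-priority functional group is an alcohol (–OH), so the name ends in -ol.
The chain contains a C≡C triple bond, so the unsaturation ending is -yne.
Number the chain so that numbering from this end puts the hydroxyl group at C-2 rather than C-9.
With this numbering: the hydroxyl at C-2; the triple bond between C-4 and C-5.
The name is dec-4-yn-2-ol.

dec-4-yn-2-ol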